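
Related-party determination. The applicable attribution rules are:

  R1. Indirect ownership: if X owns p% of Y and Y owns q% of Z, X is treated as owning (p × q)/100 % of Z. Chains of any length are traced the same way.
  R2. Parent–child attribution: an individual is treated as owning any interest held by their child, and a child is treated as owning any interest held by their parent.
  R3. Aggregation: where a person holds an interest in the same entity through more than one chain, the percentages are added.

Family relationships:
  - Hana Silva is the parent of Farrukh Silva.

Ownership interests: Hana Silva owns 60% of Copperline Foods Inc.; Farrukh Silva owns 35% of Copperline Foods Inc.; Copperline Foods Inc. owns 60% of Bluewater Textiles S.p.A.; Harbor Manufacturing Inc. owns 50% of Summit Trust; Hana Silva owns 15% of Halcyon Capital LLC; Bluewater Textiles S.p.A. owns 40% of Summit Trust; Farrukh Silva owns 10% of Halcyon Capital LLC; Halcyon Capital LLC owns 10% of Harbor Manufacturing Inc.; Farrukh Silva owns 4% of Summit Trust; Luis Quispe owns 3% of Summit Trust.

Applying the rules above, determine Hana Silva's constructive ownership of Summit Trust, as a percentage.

By parent–child attribution (R2), Hana Silva is treated as also owning Farrukh Silva's interest in Copperline Foods Inc, giving 60% + 35% = 95%.
By parent–child attribution (R2), Hana Silva is treated as also owning Farrukh Silva's interest in Halcyon Capital LLC, giving 15% + 10% = 25%.
By parent–child attribution (R2), Hana Silva is treated as owning Farrukh Silva's 4% interest in Summit Trust.
Chain via Copperline Foods Inc. → Bluewater Textiles S.p.A. (R1): 95% × 60% × 40% = 22.8% of Summit Trust.
Chain via Halcyon Capital LLC → Harbor Manufacturing Inc. (R1): 25% × 10% × 50% = 1.25% of Summit Trust.
Direct interest in Summit Trust: 4%.
Aggregating (R3): 22.8% + 1.25% + 4% = 28.05%.

28.05%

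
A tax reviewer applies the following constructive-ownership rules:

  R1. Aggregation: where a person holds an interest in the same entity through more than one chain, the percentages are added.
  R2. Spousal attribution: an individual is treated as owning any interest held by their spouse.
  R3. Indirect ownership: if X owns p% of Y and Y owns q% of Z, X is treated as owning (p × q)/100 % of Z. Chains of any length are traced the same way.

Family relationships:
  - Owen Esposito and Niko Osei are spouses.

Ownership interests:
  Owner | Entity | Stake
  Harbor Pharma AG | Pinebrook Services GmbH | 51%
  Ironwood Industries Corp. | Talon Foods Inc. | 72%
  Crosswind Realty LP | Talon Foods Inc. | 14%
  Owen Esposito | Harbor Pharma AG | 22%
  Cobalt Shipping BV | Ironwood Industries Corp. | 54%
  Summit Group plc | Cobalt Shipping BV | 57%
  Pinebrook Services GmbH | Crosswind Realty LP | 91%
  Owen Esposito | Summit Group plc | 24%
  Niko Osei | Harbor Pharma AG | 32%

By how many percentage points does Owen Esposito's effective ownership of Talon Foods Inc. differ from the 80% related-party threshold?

By spousal attribution (R2), Owen Esposito is treated as also owning Niko Osei's interest in Harbor Pharma AG, giving 22% + 32% = 54%.
Chain via Harbor Pharma AG → Pinebrook Services GmbH → Crosswind Realty LP (R3): 54% × 51% × 91% × 14% = 3.508596% of Talon Foods Inc.
Chain via Summit Group plc → Cobalt Shipping BV → Ironwood Industries Corp. (R3): 24% × 57% × 54% × 72% = 5.318784% of Talon Foods Inc.
Aggregating (R1): 3.508596% + 5.318784% = 8.82738%.
8.82738% falls short of the 80% threshold by 71.17262 percentage points.

71.17262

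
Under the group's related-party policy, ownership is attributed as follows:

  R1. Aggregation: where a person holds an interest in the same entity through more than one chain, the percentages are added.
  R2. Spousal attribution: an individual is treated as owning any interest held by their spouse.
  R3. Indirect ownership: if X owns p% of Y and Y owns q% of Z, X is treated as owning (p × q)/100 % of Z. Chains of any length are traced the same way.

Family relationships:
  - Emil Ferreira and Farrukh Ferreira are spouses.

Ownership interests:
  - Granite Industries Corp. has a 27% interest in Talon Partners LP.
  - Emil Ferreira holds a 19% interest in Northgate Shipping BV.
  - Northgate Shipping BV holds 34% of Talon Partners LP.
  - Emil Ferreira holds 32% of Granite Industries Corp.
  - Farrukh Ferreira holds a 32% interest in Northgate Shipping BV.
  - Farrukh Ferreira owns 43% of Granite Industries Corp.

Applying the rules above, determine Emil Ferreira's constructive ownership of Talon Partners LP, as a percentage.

37.59%

By spousal attribution (R2), Emil Ferreira is treated as also owning Farrukh Ferreira's interest in Northgate Shipping BV, giving 19% + 32% = 51%.
By spousal attribution (R2), Emil Ferreira is treated as also owning Farrukh Ferreira's interest in Granite Industries Corp, giving 32% + 43% = 75%.
Chain via Northgate Shipping BV (R3): 51% × 34% = 17.34% of Talon Partners LP.
Chain via Granite Industries Corp. (R3): 75% × 27% = 20.25% of Talon Partners LP.
Aggregating (R1): 17.34% + 20.25% = 37.59%.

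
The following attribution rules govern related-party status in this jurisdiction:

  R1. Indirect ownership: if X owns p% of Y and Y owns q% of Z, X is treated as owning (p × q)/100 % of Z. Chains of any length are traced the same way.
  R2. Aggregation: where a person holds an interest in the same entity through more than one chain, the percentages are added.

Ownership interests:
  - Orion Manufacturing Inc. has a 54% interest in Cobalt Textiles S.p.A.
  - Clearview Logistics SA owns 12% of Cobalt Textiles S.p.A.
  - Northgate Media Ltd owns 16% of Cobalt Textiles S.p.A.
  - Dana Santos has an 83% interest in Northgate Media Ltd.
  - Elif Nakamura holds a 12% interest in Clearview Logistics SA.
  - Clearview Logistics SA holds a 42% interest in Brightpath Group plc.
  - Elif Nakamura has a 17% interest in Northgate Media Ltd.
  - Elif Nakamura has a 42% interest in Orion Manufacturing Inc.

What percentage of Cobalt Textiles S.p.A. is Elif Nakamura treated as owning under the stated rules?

Chain via Northgate Media Ltd (R1): 17% × 16% = 2.72% of Cobalt Textiles S.p.A.
Chain via Clearview Logistics SA (R1): 12% × 12% = 1.44% of Cobalt Textiles S.p.A.
Chain via Orion Manufacturing Inc. (R1): 42% × 54% = 22.68% of Cobalt Textiles S.p.A.
Aggregating (R2): 2.72% + 1.44% + 22.68% = 26.84%.

26.84%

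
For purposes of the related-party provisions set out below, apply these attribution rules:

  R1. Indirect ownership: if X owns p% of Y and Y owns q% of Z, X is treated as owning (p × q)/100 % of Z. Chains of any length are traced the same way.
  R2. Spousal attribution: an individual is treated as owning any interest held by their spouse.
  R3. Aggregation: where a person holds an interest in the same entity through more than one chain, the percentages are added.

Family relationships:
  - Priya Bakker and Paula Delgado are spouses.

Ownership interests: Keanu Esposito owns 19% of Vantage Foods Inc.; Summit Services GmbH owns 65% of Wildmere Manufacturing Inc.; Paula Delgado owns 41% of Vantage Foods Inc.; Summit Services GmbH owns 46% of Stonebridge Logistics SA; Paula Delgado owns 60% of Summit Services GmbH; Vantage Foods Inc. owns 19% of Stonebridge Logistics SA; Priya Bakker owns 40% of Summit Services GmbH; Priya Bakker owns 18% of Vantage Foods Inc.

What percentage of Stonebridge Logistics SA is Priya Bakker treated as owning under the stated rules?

By spousal attribution (R2), Priya Bakker is treated as also owning Paula Delgado's interest in Summit Services GmbH, giving 40% + 60% = 100%.
By spousal attribution (R2), Priya Bakker is treated as also owning Paula Delgado's interest in Vantage Foods Inc, giving 18% + 41% = 59%.
Chain via Summit Services GmbH (R1): 100% × 46% = 46% of Stonebridge Logistics SA.
Chain via Vantage Foods Inc. (R1): 59% × 19% = 11.21% of Stonebridge Logistics SA.
Aggregating (R3): 46% + 11.21% = 57.21%.

57.21%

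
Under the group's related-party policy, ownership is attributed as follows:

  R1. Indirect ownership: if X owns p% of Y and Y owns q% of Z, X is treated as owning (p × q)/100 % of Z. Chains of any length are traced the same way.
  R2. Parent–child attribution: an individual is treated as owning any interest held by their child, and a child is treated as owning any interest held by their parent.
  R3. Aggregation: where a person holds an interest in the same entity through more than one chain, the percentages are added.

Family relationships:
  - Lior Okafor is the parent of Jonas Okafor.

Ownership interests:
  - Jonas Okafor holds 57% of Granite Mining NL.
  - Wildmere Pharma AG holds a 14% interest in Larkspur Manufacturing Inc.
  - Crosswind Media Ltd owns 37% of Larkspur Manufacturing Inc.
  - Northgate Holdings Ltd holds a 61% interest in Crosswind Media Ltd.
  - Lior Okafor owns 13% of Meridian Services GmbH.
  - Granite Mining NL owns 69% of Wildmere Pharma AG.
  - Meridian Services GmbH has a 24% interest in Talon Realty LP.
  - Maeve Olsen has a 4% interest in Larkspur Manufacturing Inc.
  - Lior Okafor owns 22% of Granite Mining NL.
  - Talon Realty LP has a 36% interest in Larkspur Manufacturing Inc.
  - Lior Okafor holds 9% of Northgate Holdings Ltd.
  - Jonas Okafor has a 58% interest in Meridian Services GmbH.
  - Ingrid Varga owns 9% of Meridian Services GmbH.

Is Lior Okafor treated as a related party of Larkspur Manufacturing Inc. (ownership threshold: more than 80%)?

By parent–child attribution (R2), Lior Okafor is treated as also owning Jonas Okafor's interest in Meridian Services GmbH, giving 13% + 58% = 71%.
By parent–child attribution (R2), Lior Okafor is treated as also owning Jonas Okafor's interest in Granite Mining NL, giving 22% + 57% = 79%.
Chain via Northgate Holdings Ltd → Crosswind Media Ltd (R1): 9% × 61% × 37% = 2.0313% of Larkspur Manufacturing Inc.
Chain via Meridian Services GmbH → Talon Realty LP (R1): 71% × 24% × 36% = 6.1344% of Larkspur Manufacturing Inc.
Chain via Granite Mining NL → Wildmere Pharma AG (R1): 79% × 69% × 14% = 7.6314% of Larkspur Manufacturing Inc.
Aggregating (R3): 2.0313% + 6.1344% + 7.6314% = 15.7971%.
15.7971% does not exceed the 80% threshold, so Lior is not a related party to Larkspur Manufacturing Inc.

No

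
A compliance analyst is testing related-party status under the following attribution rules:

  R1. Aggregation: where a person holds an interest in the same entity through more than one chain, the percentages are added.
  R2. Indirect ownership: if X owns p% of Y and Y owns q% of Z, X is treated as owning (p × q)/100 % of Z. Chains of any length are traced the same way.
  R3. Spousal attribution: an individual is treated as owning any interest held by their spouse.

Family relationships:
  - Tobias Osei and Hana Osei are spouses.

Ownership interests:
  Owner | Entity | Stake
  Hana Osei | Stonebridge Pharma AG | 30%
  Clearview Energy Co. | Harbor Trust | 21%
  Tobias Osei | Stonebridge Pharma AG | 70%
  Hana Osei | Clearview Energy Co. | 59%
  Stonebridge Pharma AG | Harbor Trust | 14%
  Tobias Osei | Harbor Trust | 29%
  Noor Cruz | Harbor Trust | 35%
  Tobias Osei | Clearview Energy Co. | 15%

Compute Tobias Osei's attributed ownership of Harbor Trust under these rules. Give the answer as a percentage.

By spousal attribution (R3), Tobias Osei is treated as also owning Hana Osei's interest in Stonebridge Pharma AG, giving 70% + 30% = 100%.
By spousal attribution (R3), Tobias Osei is treated as also owning Hana Osei's interest in Clearview Energy Co, giving 15% + 59% = 74%.
Chain via Stonebridge Pharma AG (R2): 100% × 14% = 14% of Harbor Trust.
Chain via Clearview Energy Co. (R2): 74% × 21% = 15.54% of Harbor Trust.
Direct interest in Harbor Trust: 29%.
Aggregating (R1): 14% + 15.54% + 29% = 58.54%.

58.54%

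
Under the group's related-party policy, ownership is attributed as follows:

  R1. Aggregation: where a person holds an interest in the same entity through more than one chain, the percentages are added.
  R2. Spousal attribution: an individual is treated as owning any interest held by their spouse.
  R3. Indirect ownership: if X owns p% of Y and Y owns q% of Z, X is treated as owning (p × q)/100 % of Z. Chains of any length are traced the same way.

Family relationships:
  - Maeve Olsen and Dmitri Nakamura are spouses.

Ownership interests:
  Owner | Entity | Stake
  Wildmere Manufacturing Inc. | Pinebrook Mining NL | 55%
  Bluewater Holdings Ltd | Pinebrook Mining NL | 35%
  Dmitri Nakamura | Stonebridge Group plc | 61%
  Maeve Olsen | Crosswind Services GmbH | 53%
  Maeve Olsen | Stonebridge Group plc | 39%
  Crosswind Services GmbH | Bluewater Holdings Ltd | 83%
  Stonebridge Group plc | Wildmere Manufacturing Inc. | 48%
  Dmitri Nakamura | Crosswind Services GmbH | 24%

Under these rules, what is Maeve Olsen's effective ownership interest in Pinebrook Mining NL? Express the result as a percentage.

By spousal attribution (R2), Maeve Olsen is treated as also owning Dmitri Nakamura's interest in Stonebridge Group plc, giving 39% + 61% = 100%.
By spousal attribution (R2), Maeve Olsen is treated as also owning Dmitri Nakamura's interest in Crosswind Services GmbH, giving 53% + 24% = 77%.
Chain via Stonebridge Group plc → Wildmere Manufacturing Inc. (R3): 100% × 48% × 55% = 26.4% of Pinebrook Mining NL.
Chain via Crosswind Services GmbH → Bluewater Holdings Ltd (R3): 77% × 83% × 35% = 22.3685% of Pinebrook Mining NL.
Aggregating (R1): 26.4% + 22.3685% = 48.7685%.

48.7685%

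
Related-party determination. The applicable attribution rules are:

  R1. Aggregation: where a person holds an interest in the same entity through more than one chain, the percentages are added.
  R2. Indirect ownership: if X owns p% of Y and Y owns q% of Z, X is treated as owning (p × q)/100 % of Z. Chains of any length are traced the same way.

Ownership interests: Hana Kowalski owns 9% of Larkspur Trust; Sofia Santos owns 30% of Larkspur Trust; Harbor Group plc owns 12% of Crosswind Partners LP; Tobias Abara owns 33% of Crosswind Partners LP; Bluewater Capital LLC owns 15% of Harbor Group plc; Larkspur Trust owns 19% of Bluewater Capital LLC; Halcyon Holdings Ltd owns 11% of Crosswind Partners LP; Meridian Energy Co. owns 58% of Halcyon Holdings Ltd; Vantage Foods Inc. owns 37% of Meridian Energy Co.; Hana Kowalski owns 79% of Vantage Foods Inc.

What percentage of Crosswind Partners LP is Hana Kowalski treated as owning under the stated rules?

Chain via Vantage Foods Inc. → Meridian Energy Co. → Halcyon Holdings Ltd (R2): 79% × 37% × 58% × 11% = 1.864874% of Crosswind Partners LP.
Chain via Larkspur Trust → Bluewater Capital LLC → Harbor Group plc (R2): 9% × 19% × 15% × 12% = 0.03078% of Crosswind Partners LP.
Aggregating (R1): 1.864874% + 0.03078% = 1.895654%.

1.895654%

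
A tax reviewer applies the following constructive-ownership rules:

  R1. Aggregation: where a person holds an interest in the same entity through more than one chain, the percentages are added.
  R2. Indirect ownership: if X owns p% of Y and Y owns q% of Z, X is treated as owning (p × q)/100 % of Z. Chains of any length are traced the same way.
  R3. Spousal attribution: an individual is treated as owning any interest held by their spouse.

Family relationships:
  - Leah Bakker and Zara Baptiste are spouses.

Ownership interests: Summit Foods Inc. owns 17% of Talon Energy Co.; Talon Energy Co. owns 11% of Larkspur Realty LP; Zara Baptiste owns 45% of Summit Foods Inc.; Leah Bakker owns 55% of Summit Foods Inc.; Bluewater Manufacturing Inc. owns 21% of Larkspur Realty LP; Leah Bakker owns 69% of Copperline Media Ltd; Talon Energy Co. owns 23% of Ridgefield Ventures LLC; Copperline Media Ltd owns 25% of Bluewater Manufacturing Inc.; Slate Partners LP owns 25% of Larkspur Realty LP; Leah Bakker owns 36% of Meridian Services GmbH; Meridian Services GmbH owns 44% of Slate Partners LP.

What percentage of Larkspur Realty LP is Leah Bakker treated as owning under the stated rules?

9.4525%

By spousal attribution (R3), Leah Bakker is treated as also owning Zara Baptiste's interest in Summit Foods Inc, giving 55% + 45% = 100%.
Chain via Summit Foods Inc. → Talon Energy Co. (R2): 100% × 17% × 11% = 1.87% of Larkspur Realty LP.
Chain via Meridian Services GmbH → Slate Partners LP (R2): 36% × 44% × 25% = 3.96% of Larkspur Realty LP.
Chain via Copperline Media Ltd → Bluewater Manufacturing Inc. (R2): 69% × 25% × 21% = 3.6225% of Larkspur Realty LP.
Aggregating (R1): 1.87% + 3.96% + 3.6225% = 9.4525%.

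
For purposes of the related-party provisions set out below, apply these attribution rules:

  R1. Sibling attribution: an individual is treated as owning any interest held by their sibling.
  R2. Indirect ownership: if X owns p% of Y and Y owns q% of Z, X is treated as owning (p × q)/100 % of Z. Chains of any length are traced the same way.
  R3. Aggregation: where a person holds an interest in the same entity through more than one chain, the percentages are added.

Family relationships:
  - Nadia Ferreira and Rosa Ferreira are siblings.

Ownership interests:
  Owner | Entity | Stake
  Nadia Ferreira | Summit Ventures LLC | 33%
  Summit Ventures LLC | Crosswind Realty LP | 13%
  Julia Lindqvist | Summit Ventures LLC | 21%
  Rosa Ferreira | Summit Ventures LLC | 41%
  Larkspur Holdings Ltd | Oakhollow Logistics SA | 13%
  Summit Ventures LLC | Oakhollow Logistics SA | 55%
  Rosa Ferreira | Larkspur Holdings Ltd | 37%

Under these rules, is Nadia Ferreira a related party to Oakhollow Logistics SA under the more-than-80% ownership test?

By sibling attribution (R1), Nadia Ferreira is treated as also owning Rosa Ferreira's interest in Summit Ventures LLC, giving 33% + 41% = 74%.
By sibling attribution (R1), Nadia Ferreira is treated as owning Rosa Ferreira's 37% interest in Larkspur Holdings Ltd.
Chain via Summit Ventures LLC (R2): 74% × 55% = 40.7% of Oakhollow Logistics SA.
Chain via Larkspur Holdings Ltd (R2): 37% × 13% = 4.81% of Oakhollow Logistics SA.
Aggregating (R3): 40.7% + 4.81% = 45.51%.
45.51% does not exceed the 80% threshold, so Nadia is not a related party to Oakhollow Logistics SA.

No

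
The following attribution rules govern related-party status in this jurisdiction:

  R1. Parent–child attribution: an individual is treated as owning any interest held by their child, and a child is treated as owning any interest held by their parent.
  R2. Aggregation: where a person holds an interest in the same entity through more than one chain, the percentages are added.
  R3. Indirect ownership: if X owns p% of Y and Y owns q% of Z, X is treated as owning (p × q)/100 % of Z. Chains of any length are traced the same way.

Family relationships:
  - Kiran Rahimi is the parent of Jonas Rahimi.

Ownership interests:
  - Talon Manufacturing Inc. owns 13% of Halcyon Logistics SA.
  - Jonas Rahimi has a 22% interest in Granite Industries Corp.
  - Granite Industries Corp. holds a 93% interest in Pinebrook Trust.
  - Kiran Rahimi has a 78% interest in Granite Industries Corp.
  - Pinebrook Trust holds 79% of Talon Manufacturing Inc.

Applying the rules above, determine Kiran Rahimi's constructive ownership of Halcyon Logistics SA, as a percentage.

By parent–child attribution (R1), Kiran Rahimi is treated as also owning Jonas Rahimi's interest in Granite Industries Corp, giving 78% + 22% = 100%.
Chain via Granite Industries Corp. → Pinebrook Trust → Talon Manufacturing Inc. (R3): 100% × 93% × 79% × 13% = 9.5511% of Halcyon Logistics SA.

9.5511%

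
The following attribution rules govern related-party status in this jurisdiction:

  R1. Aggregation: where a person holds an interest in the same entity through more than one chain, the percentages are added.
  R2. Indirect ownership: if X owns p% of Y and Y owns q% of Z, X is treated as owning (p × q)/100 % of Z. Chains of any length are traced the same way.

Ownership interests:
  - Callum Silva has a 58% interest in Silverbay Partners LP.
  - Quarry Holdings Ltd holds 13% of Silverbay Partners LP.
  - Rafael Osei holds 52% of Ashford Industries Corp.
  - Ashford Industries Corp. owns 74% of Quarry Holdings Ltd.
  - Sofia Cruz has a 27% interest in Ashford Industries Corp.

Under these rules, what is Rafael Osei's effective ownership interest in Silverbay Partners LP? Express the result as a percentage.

Chain via Ashford Industries Corp. → Quarry Holdings Ltd (R2): 52% × 74% × 13% = 5.0024% of Silverbay Partners LP.

5.0024%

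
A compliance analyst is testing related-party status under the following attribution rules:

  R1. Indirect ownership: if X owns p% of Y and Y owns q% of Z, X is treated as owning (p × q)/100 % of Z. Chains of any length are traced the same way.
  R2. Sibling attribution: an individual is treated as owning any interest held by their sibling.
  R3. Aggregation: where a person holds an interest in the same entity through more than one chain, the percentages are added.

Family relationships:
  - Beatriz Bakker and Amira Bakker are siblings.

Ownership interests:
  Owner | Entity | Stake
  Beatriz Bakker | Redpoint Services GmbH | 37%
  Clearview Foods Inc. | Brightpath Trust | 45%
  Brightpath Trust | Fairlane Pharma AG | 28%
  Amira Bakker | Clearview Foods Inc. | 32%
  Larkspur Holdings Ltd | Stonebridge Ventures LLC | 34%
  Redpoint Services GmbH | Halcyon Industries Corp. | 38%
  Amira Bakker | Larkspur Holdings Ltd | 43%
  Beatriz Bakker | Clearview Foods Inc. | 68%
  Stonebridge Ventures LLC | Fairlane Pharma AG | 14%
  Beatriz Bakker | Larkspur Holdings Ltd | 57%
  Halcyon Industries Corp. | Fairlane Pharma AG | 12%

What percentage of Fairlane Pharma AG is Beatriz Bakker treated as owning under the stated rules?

By sibling attribution (R2), Beatriz Bakker is treated as also owning Amira Bakker's interest in Larkspur Holdings Ltd, giving 57% + 43% = 100%.
By sibling attribution (R2), Beatriz Bakker is treated as also owning Amira Bakker's interest in Clearview Foods Inc, giving 68% + 32% = 100%.
Chain via Redpoint Services GmbH → Halcyon Industries Corp. (R1): 37% × 38% × 12% = 1.6872% of Fairlane Pharma AG.
Chain via Larkspur Holdings Ltd → Stonebridge Ventures LLC (R1): 100% × 34% × 14% = 4.76% of Fairlane Pharma AG.
Chain via Clearview Foods Inc. → Brightpath Trust (R1): 100% × 45% × 28% = 12.6% of Fairlane Pharma AG.
Aggregating (R3): 1.6872% + 4.76% + 12.6% = 19.0472%.

19.0472%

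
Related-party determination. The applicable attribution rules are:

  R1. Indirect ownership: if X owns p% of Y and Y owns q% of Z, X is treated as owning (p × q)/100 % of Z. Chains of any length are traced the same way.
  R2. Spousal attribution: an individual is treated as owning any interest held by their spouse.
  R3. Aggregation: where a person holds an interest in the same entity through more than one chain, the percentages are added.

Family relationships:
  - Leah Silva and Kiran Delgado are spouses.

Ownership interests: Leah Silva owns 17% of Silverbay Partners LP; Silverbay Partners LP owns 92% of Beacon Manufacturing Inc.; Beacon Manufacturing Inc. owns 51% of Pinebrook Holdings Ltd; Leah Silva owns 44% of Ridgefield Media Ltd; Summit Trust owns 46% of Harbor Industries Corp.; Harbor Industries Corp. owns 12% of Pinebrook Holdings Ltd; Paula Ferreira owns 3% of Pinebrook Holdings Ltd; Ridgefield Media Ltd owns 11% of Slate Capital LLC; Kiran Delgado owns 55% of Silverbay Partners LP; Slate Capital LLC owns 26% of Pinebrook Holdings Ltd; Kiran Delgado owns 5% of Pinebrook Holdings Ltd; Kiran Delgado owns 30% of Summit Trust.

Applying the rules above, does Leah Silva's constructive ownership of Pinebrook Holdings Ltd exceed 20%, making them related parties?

By spousal attribution (R2), Leah Silva is treated as also owning Kiran Delgado's interest in Silverbay Partners LP, giving 17% + 55% = 72%.
By spousal attribution (R2), Leah Silva is treated as owning Kiran Delgado's 30% interest in Summit Trust.
By spousal attribution (R2), Leah Silva is treated as owning Kiran Delgado's 5% interest in Pinebrook Holdings Ltd.
Chain via Silverbay Partners LP → Beacon Manufacturing Inc. (R1): 72% × 92% × 51% = 33.7824% of Pinebrook Holdings Ltd.
Chain via Ridgefield Media Ltd → Slate Capital LLC (R1): 44% × 11% × 26% = 1.2584% of Pinebrook Holdings Ltd.
Chain via Summit Trust → Harbor Industries Corp. (R1): 30% × 46% × 12% = 1.656% of Pinebrook Holdings Ltd.
Direct interest in Pinebrook Holdings Ltd: 5%.
Aggregating (R3): 33.7824% + 1.2584% + 1.656% + 5% = 41.6968%.
41.6968% exceeds the 20% threshold, so Leah is a related party to Pinebrook Holdings Ltd.

Yes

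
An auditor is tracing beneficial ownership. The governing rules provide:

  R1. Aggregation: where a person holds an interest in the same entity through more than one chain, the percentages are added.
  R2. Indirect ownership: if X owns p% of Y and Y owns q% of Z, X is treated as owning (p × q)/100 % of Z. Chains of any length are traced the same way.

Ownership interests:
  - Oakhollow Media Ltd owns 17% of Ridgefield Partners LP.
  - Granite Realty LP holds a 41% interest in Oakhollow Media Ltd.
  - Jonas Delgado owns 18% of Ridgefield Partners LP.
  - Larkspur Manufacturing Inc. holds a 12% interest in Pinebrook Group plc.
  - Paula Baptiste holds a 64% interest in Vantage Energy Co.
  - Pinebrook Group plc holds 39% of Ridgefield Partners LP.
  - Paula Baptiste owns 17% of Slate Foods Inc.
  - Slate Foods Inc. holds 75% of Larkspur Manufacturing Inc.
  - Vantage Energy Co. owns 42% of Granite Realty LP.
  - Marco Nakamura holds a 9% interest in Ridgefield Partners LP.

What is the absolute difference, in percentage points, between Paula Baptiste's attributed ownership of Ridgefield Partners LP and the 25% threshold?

Chain via Slate Foods Inc. → Larkspur Manufacturing Inc. → Pinebrook Group plc (R2): 17% × 75% × 12% × 39% = 0.5967% of Ridgefield Partners LP.
Chain via Vantage Energy Co. → Granite Realty LP → Oakhollow Media Ltd (R2): 64% × 42% × 41% × 17% = 1.873536% of Ridgefield Partners LP.
Aggregating (R1): 0.5967% + 1.873536% = 2.470236%.
2.470236% falls short of the 25% threshold by 22.529764 percentage points.

22.529764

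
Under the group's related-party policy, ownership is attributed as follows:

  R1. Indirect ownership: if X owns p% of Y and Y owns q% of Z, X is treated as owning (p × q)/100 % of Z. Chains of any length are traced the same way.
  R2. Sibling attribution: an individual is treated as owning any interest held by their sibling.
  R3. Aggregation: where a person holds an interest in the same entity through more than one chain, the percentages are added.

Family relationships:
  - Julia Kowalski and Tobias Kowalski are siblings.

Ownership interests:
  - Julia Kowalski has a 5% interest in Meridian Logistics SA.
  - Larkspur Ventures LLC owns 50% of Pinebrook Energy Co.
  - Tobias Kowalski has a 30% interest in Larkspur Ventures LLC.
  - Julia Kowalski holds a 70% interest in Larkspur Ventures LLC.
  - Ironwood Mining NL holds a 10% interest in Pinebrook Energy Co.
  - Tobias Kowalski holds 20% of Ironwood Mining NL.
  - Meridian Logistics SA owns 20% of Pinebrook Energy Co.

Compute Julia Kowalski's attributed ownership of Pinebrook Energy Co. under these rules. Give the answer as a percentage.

By sibling attribution (R2), Julia Kowalski is treated as also owning Tobias Kowalski's interest in Larkspur Ventures LLC, giving 70% + 30% = 100%.
By sibling attribution (R2), Julia Kowalski is treated as owning Tobias Kowalski's 20% interest in Ironwood Mining NL.
Chain via Meridian Logistics SA (R1): 5% × 20% = 1% of Pinebrook Energy Co.
Chain via Larkspur Ventures LLC (R1): 100% × 50% = 50% of Pinebrook Energy Co.
Chain via Ironwood Mining NL (R1): 20% × 10% = 2% of Pinebrook Energy Co.
Aggregating (R3): 1% + 50% + 2% = 53%.

53%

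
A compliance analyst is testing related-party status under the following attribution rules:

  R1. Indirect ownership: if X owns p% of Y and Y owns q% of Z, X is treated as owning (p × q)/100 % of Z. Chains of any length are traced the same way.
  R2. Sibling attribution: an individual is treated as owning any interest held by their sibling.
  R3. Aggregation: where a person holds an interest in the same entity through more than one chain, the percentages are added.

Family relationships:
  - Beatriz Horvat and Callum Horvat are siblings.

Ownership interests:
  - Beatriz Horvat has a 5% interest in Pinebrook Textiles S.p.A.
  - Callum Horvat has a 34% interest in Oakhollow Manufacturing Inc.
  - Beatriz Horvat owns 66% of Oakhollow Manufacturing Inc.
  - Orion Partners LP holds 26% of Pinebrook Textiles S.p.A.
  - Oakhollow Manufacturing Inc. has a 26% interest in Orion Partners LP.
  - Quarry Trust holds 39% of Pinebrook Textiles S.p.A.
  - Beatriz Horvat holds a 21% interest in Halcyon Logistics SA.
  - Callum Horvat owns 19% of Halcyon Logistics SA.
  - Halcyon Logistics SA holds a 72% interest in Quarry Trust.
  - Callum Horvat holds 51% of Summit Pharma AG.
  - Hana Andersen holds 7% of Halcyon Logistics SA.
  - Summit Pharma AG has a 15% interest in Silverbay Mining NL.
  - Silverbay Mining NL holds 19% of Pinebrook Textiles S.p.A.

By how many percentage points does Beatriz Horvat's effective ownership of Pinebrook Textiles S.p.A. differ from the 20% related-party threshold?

4.4455

By sibling attribution (R2), Beatriz Horvat is treated as also owning Callum Horvat's interest in Halcyon Logistics SA, giving 21% + 19% = 40%.
By sibling attribution (R2), Beatriz Horvat is treated as also owning Callum Horvat's interest in Oakhollow Manufacturing Inc, giving 66% + 34% = 100%.
By sibling attribution (R2), Beatriz Horvat is treated as owning Callum Horvat's 51% interest in Summit Pharma AG.
Chain via Halcyon Logistics SA → Quarry Trust (R1): 40% × 72% × 39% = 11.232% of Pinebrook Textiles S.p.A.
Chain via Oakhollow Manufacturing Inc. → Orion Partners LP (R1): 100% × 26% × 26% = 6.76% of Pinebrook Textiles S.p.A.
Direct interest in Pinebrook Textiles S.p.A: 5%.
Chain via Summit Pharma AG → Silverbay Mining NL (R1): 51% × 15% × 19% = 1.4535% of Pinebrook Textiles S.p.A.
Aggregating (R3): 11.232% + 6.76% + 5% + 1.4535% = 24.4455%.
24.4455% exceeds the 20% threshold by 4.4455 percentage points.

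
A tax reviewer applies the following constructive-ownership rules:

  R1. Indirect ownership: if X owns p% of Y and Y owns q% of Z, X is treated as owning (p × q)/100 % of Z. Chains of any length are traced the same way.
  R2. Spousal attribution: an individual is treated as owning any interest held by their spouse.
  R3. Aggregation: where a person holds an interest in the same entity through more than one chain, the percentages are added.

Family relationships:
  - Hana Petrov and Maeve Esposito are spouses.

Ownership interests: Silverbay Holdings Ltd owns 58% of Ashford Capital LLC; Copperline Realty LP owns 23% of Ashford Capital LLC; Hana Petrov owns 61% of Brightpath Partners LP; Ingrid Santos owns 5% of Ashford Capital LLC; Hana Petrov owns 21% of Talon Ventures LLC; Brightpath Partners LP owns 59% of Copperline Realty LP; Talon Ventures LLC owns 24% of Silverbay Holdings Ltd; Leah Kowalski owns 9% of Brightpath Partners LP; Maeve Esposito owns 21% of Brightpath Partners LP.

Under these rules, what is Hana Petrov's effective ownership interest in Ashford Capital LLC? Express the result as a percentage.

14.0506%

By spousal attribution (R2), Hana Petrov is treated as also owning Maeve Esposito's interest in Brightpath Partners LP, giving 61% + 21% = 82%.
Chain via Talon Ventures LLC → Silverbay Holdings Ltd (R1): 21% × 24% × 58% = 2.9232% of Ashford Capital LLC.
Chain via Brightpath Partners LP → Copperline Realty LP (R1): 82% × 59% × 23% = 11.1274% of Ashford Capital LLC.
Aggregating (R3): 2.9232% + 11.1274% = 14.0506%.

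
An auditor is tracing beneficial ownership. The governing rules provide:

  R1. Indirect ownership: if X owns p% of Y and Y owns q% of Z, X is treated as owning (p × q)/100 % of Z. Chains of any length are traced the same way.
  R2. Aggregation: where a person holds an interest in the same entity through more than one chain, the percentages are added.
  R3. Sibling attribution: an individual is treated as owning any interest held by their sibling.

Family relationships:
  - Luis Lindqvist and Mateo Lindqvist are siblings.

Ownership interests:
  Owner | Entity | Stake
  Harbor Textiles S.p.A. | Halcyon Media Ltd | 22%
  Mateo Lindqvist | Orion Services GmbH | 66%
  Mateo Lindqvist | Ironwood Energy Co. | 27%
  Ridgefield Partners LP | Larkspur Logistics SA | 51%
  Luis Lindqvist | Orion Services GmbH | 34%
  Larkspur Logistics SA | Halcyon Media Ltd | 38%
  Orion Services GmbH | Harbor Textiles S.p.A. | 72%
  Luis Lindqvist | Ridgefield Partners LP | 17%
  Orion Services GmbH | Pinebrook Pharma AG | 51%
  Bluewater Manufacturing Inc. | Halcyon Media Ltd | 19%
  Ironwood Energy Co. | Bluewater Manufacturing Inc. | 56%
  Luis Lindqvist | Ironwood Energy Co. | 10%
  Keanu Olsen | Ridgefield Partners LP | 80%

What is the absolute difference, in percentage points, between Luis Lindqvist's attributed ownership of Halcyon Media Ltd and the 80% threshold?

By sibling attribution (R3), Luis Lindqvist is treated as also owning Mateo Lindqvist's interest in Ironwood Energy Co, giving 10% + 27% = 37%.
By sibling attribution (R3), Luis Lindqvist is treated as also owning Mateo Lindqvist's interest in Orion Services GmbH, giving 34% + 66% = 100%.
Chain via Ironwood Energy Co. → Bluewater Manufacturing Inc. (R1): 37% × 56% × 19% = 3.9368% of Halcyon Media Ltd.
Chain via Ridgefield Partners LP → Larkspur Logistics SA (R1): 17% × 51% × 38% = 3.2946% of Halcyon Media Ltd.
Chain via Orion Services GmbH → Harbor Textiles S.p.A. (R1): 100% × 72% × 22% = 15.84% of Halcyon Media Ltd.
Aggregating (R2): 3.9368% + 3.2946% + 15.84% = 23.0714%.
23.0714% falls short of the 80% threshold by 56.9286 percentage points.

56.9286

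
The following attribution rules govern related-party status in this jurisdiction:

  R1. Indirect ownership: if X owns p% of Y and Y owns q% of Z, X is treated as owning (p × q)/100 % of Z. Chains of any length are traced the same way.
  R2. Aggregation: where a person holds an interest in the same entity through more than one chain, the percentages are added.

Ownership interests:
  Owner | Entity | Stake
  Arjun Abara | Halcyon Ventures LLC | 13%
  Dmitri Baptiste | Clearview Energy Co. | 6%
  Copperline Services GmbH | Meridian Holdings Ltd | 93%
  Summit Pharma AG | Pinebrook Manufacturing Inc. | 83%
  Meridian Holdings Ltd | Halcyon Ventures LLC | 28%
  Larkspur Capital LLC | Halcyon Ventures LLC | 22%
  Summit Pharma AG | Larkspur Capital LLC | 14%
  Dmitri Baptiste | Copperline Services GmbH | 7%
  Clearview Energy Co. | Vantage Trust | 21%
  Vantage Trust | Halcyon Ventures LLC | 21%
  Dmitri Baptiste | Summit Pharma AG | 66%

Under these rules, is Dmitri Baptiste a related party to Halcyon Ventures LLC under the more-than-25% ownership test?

No

Chain via Clearview Energy Co. → Vantage Trust (R1): 6% × 21% × 21% = 0.2646% of Halcyon Ventures LLC.
Chain via Copperline Services GmbH → Meridian Holdings Ltd (R1): 7% × 93% × 28% = 1.8228% of Halcyon Ventures LLC.
Chain via Summit Pharma AG → Larkspur Capital LLC (R1): 66% × 14% × 22% = 2.0328% of Halcyon Ventures LLC.
Aggregating (R2): 0.2646% + 1.8228% + 2.0328% = 4.1202%.
4.1202% does not exceed the 25% threshold, so Dmitri is not a related party to Halcyon Ventures LLC.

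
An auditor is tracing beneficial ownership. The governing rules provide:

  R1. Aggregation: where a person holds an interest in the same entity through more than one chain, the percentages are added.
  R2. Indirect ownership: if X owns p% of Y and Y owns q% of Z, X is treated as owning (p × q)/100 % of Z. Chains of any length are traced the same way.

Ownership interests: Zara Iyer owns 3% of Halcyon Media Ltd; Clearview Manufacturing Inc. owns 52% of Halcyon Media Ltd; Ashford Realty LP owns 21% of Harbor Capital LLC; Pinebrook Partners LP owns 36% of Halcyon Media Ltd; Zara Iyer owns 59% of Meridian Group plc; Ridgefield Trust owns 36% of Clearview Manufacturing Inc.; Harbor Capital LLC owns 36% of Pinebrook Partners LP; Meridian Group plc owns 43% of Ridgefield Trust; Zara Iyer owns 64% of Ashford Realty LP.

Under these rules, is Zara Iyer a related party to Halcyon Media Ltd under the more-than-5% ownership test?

Chain via Meridian Group plc → Ridgefield Trust → Clearview Manufacturing Inc. (R2): 59% × 43% × 36% × 52% = 4.749264% of Halcyon Media Ltd.
Chain via Ashford Realty LP → Harbor Capital LLC → Pinebrook Partners LP (R2): 64% × 21% × 36% × 36% = 1.741824% of Halcyon Media Ltd.
Direct interest in Halcyon Media Ltd: 3%.
Aggregating (R1): 4.749264% + 1.741824% + 3% = 9.491088%.
9.491088% exceeds the 5% threshold, so Zara is a related party to Halcyon Media Ltd.

Yes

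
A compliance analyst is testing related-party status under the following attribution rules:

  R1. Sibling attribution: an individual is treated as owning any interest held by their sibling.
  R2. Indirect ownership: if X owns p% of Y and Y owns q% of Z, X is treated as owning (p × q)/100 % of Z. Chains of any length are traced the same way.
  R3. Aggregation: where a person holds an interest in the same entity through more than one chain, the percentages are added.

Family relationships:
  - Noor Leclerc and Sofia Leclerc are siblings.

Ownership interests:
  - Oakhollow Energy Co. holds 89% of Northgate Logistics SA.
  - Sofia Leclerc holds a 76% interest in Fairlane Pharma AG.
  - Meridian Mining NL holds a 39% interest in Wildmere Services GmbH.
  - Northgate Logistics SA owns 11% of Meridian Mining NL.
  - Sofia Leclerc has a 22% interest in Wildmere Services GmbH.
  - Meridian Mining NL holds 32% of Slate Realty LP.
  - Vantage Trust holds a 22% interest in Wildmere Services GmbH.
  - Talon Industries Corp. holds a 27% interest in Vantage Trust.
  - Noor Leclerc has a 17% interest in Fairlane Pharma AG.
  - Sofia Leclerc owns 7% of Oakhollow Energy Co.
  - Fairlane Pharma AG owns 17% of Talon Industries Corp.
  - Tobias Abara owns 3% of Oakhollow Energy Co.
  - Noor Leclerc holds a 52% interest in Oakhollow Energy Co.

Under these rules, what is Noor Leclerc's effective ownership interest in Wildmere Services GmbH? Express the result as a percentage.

By sibling attribution (R1), Noor Leclerc is treated as also owning Sofia Leclerc's interest in Fairlane Pharma AG, giving 17% + 76% = 93%.
By sibling attribution (R1), Noor Leclerc is treated as also owning Sofia Leclerc's interest in Oakhollow Energy Co, giving 52% + 7% = 59%.
By sibling attribution (R1), Noor Leclerc is treated as owning Sofia Leclerc's 22% interest in Wildmere Services GmbH.
Chain via Fairlane Pharma AG → Talon Industries Corp. → Vantage Trust (R2): 93% × 17% × 27% × 22% = 0.939114% of Wildmere Services GmbH.
Chain via Oakhollow Energy Co. → Northgate Logistics SA → Meridian Mining NL (R2): 59% × 89% × 11% × 39% = 2.252679% of Wildmere Services GmbH.
Direct interest in Wildmere Services GmbH: 22%.
Aggregating (R3): 0.939114% + 2.252679% + 22% = 25.191793%.

25.191793%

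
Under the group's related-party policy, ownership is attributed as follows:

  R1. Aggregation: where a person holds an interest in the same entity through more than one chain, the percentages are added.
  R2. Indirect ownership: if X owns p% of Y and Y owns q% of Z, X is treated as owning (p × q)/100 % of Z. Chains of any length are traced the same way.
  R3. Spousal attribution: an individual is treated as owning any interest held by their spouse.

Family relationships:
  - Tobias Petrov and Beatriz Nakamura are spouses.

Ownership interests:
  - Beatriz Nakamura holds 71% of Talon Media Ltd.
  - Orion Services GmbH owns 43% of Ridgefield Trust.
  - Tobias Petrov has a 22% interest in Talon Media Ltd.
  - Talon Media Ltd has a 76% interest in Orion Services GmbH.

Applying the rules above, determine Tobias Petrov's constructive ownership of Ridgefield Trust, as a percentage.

30.3924%

By spousal attribution (R3), Tobias Petrov is treated as also owning Beatriz Nakamura's interest in Talon Media Ltd, giving 22% + 71% = 93%.
Chain via Talon Media Ltd → Orion Services GmbH (R2): 93% × 76% × 43% = 30.3924% of Ridgefield Trust.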